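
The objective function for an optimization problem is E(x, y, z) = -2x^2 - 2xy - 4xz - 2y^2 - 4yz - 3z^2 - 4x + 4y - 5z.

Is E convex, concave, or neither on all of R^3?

concave

E is quadratic, so its Hessian is the constant matrix H = [[-4, -2, -4], [-2, -4, -4], [-4, -4, -6]].
Leading principal minors: -4, 12, -8.
Signs alternate −, +, − ⇒ H ≺ 0 ⇒ concave.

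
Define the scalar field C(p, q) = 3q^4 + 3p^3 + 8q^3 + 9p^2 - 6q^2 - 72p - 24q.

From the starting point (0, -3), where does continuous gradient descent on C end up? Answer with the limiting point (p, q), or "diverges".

C is separable, so gradient descent decouples: p follows -∂C/∂p, q follows -∂C/∂q.
∂C/∂p = 9(p - 2)(p + 4); at p=0 this is -72, so p increases.
∂C/∂q = 12(q - 1)(q + 1)(q + 2); at q=-3 this is -96, so q increases.
p converges to its nearest critical value 2 (a local min of the p-part); q converges to -2. The iterate converges to (2, -2).

(2, -2)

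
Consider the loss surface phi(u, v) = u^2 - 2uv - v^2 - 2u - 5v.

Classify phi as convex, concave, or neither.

neither

phi is quadratic, so its Hessian is the constant matrix H = [[2, -2], [-2, -2]].
det(H) = -8, tr(H) = 0.
det(H) < 0, so H is indefinite: neither convex nor concave.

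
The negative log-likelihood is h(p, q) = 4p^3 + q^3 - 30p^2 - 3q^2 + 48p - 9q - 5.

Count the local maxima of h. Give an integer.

1

h separates as a function of p plus a function of q, so ∇h=0 decouples.
∂h/∂p = 12(p - 4)(p - 1) = 0 at p ∈ {1, 4}; ∂h/∂q = 3(q - 3)(q + 1) = 0 at q ∈ {-1, 3}.
The Hessian is diagonal: diag(h_pp, h_qq). Second derivatives: h_pp(1)=-36, h_pp(4)=36; h_qq(-1)=-12, h_qq(3)=12.
Local maxima occur where both diagonal entries negative: (1, -1). Count: 1.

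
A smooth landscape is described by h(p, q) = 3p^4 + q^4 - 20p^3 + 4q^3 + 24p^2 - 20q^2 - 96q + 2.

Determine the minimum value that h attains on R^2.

-405

h(p,q) separates as A(p) + B(q) + 2, so its minimum is min A + min B + 2.
A'(p) = 12p(p - 4)(p - 1) vanishes at p ∈ {0, 1, 4}; B'(q) = 4(q - 3)(q + 2)(q + 4) vanishes at q ∈ {-4, -2, 3}.
Local minima of A (where A''>0): A(0)=0, A(4)=-128. Local minima of B: B(-4)=64, B(3)=-279.
So the global minimum of h is A(4) + B(3) + 2 = -128 − 279 + 2 = -405, attained at (4, 3).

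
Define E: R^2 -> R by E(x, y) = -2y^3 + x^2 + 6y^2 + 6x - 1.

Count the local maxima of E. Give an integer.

E separates as a function of x plus a function of y, so ∇E=0 decouples.
∂E/∂x = 2(x + 3) = 0 at x ∈ {-3}; ∂E/∂y = -6y(y - 2) = 0 at y ∈ {0, 2}.
The Hessian is diagonal: diag(E_xx, E_yy). Second derivatives: E_xx(-3)=2; E_yy(0)=12, E_yy(2)=-12.
Local maxima occur where both diagonal entries negative: none. Count: 0.

0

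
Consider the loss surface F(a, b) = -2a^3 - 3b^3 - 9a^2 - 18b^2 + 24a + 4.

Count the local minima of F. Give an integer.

F separates as a function of a plus a function of b, so ∇F=0 decouples.
∂F/∂a = -6(a - 1)(a + 4) = 0 at a ∈ {-4, 1}; ∂F/∂b = -9b(b + 4) = 0 at b ∈ {-4, 0}.
The Hessian is diagonal: diag(F_aa, F_bb). Second derivatives: F_aa(-4)=30, F_aa(1)=-30; F_bb(-4)=36, F_bb(0)=-36.
Local minima occur where both diagonal entries positive: (-4, -4). Count: 1.

1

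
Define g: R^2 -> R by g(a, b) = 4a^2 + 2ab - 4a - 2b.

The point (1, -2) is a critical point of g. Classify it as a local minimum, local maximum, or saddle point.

The Hessian of g is constant: H = [[8, 2], [2, 0]].
det(H) = 8·0 − 2² = -4.
Since det(H) < 0, H is indefinite and the critical point is a saddle point.

saddle point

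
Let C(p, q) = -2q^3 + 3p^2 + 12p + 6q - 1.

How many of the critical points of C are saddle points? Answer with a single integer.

C separates as a function of p plus a function of q, so ∇C=0 decouples.
∂C/∂p = 6(p + 2) = 0 at p ∈ {-2}; ∂C/∂q = -6(q - 1)(q + 1) = 0 at q ∈ {-1, 1}.
The Hessian is diagonal: diag(C_pp, C_qq). Second derivatives: C_pp(-2)=6; C_qq(-1)=12, C_qq(1)=-12.
Saddle points occur where the two diagonal entries have opposite signs: (-2, 1). Count: 1.

1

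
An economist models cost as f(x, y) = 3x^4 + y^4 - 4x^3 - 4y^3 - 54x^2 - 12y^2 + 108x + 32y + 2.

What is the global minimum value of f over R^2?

f(x,y) separates as P(x) + Q(y) + 2, so its minimum is min P + min Q + 2.
P'(x) = 12(x - 3)(x - 1)(x + 3) vanishes at x ∈ {-3, 1, 3}; Q'(y) = 4(y - 4)(y - 1)(y + 2) vanishes at y ∈ {-2, 1, 4}.
Local minima of P (where P''>0): P(-3)=-459, P(3)=-27. Local minima of Q: Q(-2)=-64, Q(4)=-64.
So the global minimum of f is P(-3) + Q(-2) + 2 = -459 − 64 + 2 = -521, attained at (-3, -2).

-521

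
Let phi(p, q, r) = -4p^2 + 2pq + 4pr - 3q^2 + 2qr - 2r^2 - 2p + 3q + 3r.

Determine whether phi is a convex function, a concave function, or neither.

concave

phi is quadratic, so its Hessian is the constant matrix H = [[-8, 2, 4], [2, -6, 2], [4, 2, -4]].
Leading principal minors: -8, 44, -16.
Signs alternate −, +, − ⇒ H ≺ 0 ⇒ concave.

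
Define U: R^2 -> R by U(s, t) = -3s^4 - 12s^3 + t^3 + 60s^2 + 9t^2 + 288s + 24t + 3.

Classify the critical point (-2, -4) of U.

The mixed partial ∂²U/∂s∂t is 0, so the Hessian at any point is diag(U_ss, U_tt) = diag(12(-3s^2 - 6s + 10), 6(t + 3)).
At (-2, -4): H = diag(120, -6).
The eigenvalues have opposite signs, so H is indefinite: a saddle point.

saddle point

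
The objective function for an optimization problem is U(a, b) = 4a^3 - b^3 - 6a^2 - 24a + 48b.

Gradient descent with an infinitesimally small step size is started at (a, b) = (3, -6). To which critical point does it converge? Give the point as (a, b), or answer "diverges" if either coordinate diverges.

U is separable, so gradient descent decouples: a follows -∂U/∂a, b follows -∂U/∂b.
∂U/∂a = 12(a - 2)(a + 1); at a=3 this is 48, so a decreases.
∂U/∂b = -3(b - 4)(b + 4); at b=-6 this is -60, so b increases.
a converges to its nearest critical value 2 (a local min of the a-part); b converges to -4. The iterate converges to (2, -4).

(2, -4)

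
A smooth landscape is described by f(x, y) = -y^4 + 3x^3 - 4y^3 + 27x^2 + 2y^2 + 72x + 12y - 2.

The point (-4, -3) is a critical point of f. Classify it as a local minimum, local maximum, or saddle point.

local maximum

The mixed partial ∂²f/∂x∂y is 0, so the Hessian at any point is diag(f_xx, f_yy) = diag(18(x + 3), 4(-3y^2 - 6y + 1)).
At (-4, -3): H = diag(-18, -32).
Both eigenvalues are negative, so H is negative definite: a local maximum.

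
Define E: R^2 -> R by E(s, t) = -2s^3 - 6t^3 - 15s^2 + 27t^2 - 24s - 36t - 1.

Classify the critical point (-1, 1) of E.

saddle point

The mixed partial ∂²E/∂s∂t is 0, so the Hessian at any point is diag(E_ss, E_tt) = diag(-6(2s + 5), 18(-2t + 3)).
At (-1, 1): H = diag(-18, 18).
The eigenvalues have opposite signs, so H is indefinite: a saddle point.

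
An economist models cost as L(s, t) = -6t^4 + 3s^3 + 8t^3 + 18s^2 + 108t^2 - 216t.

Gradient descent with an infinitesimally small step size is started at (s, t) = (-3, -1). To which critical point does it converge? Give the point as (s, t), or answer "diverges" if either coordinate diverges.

L is separable, so gradient descent decouples: s follows -∂L/∂s, t follows -∂L/∂t.
∂L/∂s = 9s(s + 4); at s=-3 this is -27, so s increases.
∂L/∂t = -24(t - 3)(t - 1)(t + 3); at t=-1 this is -384, so t increases.
s converges to its nearest critical value 0 (a local min of the s-part); t converges to 1. The iterate converges to (0, 1).

(0, 1)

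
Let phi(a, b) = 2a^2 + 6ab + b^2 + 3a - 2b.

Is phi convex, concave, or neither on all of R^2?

phi is quadratic, so its Hessian is the constant matrix H = [[4, 6], [6, 2]].
det(H) = -28, tr(H) = 6.
det(H) < 0, so H is indefinite: neither convex nor concave.

neither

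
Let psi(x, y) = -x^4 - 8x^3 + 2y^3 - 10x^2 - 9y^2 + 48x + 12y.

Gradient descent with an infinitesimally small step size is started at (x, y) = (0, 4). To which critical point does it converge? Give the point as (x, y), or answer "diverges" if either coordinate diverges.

psi is separable, so gradient descent decouples: x follows -∂psi/∂x, y follows -∂psi/∂y.
∂psi/∂x = -4(x - 1)(x + 3)(x + 4); at x=0 this is 48, so x decreases.
∂psi/∂y = 6(y - 2)(y - 1); at y=4 this is 36, so y decreases.
x converges to its nearest critical value -3 (a local min of the x-part); y converges to 2. The iterate converges to (-3, 2).

(-3, 2)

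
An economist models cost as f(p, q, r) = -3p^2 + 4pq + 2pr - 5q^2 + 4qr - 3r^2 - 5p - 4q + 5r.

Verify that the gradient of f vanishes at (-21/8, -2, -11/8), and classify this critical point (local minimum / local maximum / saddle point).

local maximum

∇f = (-6p + 4q + 2r - 5, 4p - 10q + 4r - 4, 2p + 4q - 6r + 5); substituting (-21/8, -2, -11/8) gives ∇f = (0, 0, 0), so (-21/8, -2, -11/8) is indeed a critical point.
The Hessian is constant: H = [[-6, 4, 2], [4, -10, 4], [2, 4, -6]].
Leading principal minors: Δ₁ = -6, Δ₂ = 44, Δ₃ = -64.
The minors alternate sign starting negative (−, +, −), so H is negative definite: a local maximum.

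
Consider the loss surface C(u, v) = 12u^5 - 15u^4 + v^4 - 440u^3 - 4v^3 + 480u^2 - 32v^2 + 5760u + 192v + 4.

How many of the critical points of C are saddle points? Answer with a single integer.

C separates as a function of u plus a function of v, so ∇C=0 decouples.
∂C/∂u = 60(u - 4)(u - 3)(u + 2)(u + 4) = 0 at u ∈ {-4, -2, 3, 4}; ∂C/∂v = 4(v - 4)(v - 3)(v + 4) = 0 at v ∈ {-4, 3, 4}.
The Hessian is diagonal: diag(C_uu, C_vv). Second derivatives: C_uu(-4)=-6720, C_uu(-2)=3600, C_uu(3)=-2100, C_uu(4)=2880; C_vv(-4)=224, C_vv(3)=-28, C_vv(4)=32.
Saddle points occur where the two diagonal entries have opposite signs: (-4, -4), (-4, 4), (-2, 3), (3, -4), (3, 4), (4, 3). Count: 6.

6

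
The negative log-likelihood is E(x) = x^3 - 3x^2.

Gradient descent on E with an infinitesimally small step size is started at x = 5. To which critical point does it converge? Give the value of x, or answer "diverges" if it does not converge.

2

E'(x) = 3x(x - 2), so E'(5) = 45.
Gradient descent moves in the -E' direction, i.e. x is decreasing.
The nearest critical point in that direction is x = 2, where E'' = 6 > 0 (a local minimum). The iterate converges there.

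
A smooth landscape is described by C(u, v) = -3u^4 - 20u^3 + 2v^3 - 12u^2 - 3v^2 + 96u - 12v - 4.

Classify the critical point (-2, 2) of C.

The mixed partial ∂²C/∂u∂v is 0, so the Hessian at any point is diag(C_uu, C_vv) = diag(-12(3u^2 + 10u + 2), 6(2v - 1)).
At (-2, 2): H = diag(72, 18).
Both eigenvalues are positive, so H is positive definite: a local minimum.

local minimum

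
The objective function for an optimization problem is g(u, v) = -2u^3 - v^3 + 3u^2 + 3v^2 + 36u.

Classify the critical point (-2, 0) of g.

local minimum

The mixed partial ∂²g/∂u∂v is 0, so the Hessian at any point is diag(g_uu, g_vv) = diag(6(-2u + 1), 6(-v + 1)).
At (-2, 0): H = diag(30, 6).
Both eigenvalues are positive, so H is positive definite: a local minimum.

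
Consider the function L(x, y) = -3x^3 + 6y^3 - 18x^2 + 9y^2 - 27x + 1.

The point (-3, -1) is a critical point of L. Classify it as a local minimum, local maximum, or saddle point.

saddle point

The mixed partial ∂²L/∂x∂y is 0, so the Hessian at any point is diag(L_xx, L_yy) = diag(-18(x + 2), 18(2y + 1)).
At (-3, -1): H = diag(18, -18).
The eigenvalues have opposite signs, so H is indefinite: a saddle point.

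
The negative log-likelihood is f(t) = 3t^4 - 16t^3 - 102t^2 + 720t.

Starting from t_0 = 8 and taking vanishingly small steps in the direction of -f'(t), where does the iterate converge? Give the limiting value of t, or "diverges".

f'(t) = 12(t - 5)(t - 3)(t + 4), so f'(8) = 2160.
Gradient descent moves in the -f' direction, i.e. t is decreasing.
The nearest critical point in that direction is t = 5, where f'' = 216 > 0 (a local minimum). The iterate converges there.

5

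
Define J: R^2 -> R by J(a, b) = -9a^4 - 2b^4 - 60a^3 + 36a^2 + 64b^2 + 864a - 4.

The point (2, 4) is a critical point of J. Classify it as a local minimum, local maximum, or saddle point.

local maximum

The mixed partial ∂²J/∂a∂b is 0, so the Hessian at any point is diag(J_aa, J_bb) = diag(36(-3a^2 - 10a + 2), 8(-3b^2 + 16)).
At (2, 4): H = diag(-1080, -256).
Both eigenvalues are negative, so H is negative definite: a local maximum.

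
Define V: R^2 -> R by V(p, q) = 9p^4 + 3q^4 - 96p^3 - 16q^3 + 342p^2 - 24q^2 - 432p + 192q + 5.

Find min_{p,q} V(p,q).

-476

V(p,q) separates as A(p) + B(q) + 5, so its minimum is min A + min B + 5.
A'(p) = 36(p - 4)(p - 3)(p - 1) vanishes at p ∈ {1, 3, 4}; B'(q) = 12(q - 4)(q - 2)(q + 2) vanishes at q ∈ {-2, 2, 4}.
Local minima of A (where A''>0): A(1)=-177, A(4)=-96. Local minima of B: B(-2)=-304, B(4)=128.
So the global minimum of V is A(1) + B(-2) + 5 = -177 − 304 + 5 = -476, attained at (1, -2).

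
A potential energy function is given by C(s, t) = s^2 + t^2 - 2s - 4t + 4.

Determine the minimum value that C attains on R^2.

C(s,t) separates as P(s) + Q(t) + 4, so its minimum is min P + min Q + 4.
P'(s) = 2s - 2 vanishes at s ∈ {1}; Q'(t) = 2(t - 2) vanishes at t ∈ {2}.
Local minima of P (where P''>0): P(1)=-1. Local minima of Q: Q(2)=-4.
So the global minimum of C is P(1) + Q(2) + 4 = -1 − 4 + 4 = -1, attained at (1, 2).

-1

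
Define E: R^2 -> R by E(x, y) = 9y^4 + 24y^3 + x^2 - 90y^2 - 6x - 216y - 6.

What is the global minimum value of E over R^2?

E(x,y) separates as P(x) + Q(y) − 6, so its minimum is min P + min Q − 6.
P'(x) = 2x - 6 vanishes at x ∈ {3}; Q'(y) = 36(y - 2)(y + 1)(y + 3) vanishes at y ∈ {-3, -1, 2}.
Local minima of P (where P''>0): P(3)=-9. Local minima of Q: Q(-3)=-81, Q(2)=-456.
So the global minimum of E is P(3) + Q(2) − 6 = -9 − 456 − 6 = -471, attained at (3, 2).

-471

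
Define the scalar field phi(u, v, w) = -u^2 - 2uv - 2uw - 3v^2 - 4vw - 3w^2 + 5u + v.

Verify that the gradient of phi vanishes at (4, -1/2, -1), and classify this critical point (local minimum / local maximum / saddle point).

local maximum

∇phi = (-2u - 2v - 2w + 5, -2u - 6v - 4w + 1, -2u - 4v - 6w); substituting (4, -1/2, -1) gives ∇phi = (0, 0, 0), so (4, -1/2, -1) is indeed a critical point.
The Hessian is constant: H = [[-2, -2, -2], [-2, -6, -4], [-2, -4, -6]].
Leading principal minors: Δ₁ = -2, Δ₂ = 8, Δ₃ = -24.
The minors alternate sign starting negative (−, +, −), so H is negative definite: a local maximum.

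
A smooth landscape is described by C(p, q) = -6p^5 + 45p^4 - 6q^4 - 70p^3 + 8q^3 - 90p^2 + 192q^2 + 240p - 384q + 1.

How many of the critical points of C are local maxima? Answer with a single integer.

4

C separates as a function of p plus a function of q, so ∇C=0 decouples.
∂C/∂p = -30(p - 4)(p - 2)(p - 1)(p + 1) = 0 at p ∈ {-1, 1, 2, 4}; ∂C/∂q = -24(q - 4)(q - 1)(q + 4) = 0 at q ∈ {-4, 1, 4}.
The Hessian is diagonal: diag(C_pp, C_qq). Second derivatives: C_pp(-1)=900, C_pp(1)=-180, C_pp(2)=180, C_pp(4)=-900; C_qq(-4)=-960, C_qq(1)=360, C_qq(4)=-576.
Local maxima occur where both diagonal entries negative: (1, -4), (1, 4), (4, -4), (4, 4). Count: 4.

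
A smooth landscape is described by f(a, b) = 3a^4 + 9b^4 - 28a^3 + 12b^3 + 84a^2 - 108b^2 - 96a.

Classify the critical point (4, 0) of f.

The mixed partial ∂²f/∂a∂b is 0, so the Hessian at any point is diag(f_aa, f_bb) = diag(12(3a^2 - 14a + 14), 36(3b^2 + 2b - 6)).
At (4, 0): H = diag(72, -216).
The eigenvalues have opposite signs, so H is indefinite: a saddle point.

saddle point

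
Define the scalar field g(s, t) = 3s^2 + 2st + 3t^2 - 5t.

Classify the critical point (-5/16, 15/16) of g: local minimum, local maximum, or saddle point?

local minimum

The Hessian of g is constant: H = [[6, 2], [2, 6]].
det(H) = 6·6 − 2² = 32.
det(H) > 0 and tr(H) = 12 > 0, so H is positive definite and the point is a local minimum.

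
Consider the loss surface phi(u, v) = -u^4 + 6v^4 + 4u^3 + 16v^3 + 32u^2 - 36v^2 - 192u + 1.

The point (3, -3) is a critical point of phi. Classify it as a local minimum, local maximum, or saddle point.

local minimum

The mixed partial ∂²phi/∂u∂v is 0, so the Hessian at any point is diag(phi_uu, phi_vv) = diag(4(-3u^2 + 6u + 16), 24(3v^2 + 4v - 3)).
At (3, -3): H = diag(28, 288).
Both eigenvalues are positive, so H is positive definite: a local minimum.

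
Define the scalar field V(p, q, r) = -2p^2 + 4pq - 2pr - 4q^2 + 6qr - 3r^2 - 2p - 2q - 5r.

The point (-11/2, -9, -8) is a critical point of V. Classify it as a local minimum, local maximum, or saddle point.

local maximum

The Hessian is constant: H = [[-4, 4, -2], [4, -8, 6], [-2, 6, -6]].
Leading principal minors: Δ₁ = -4, Δ₂ = 16, Δ₃ = -16.
The minors alternate sign starting negative (−, +, −), so H is negative definite: a local maximum.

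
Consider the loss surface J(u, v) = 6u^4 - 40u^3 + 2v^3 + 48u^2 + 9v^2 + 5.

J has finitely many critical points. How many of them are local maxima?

1

J separates as a function of u plus a function of v, so ∇J=0 decouples.
∂J/∂u = 24u(u - 4)(u - 1) = 0 at u ∈ {0, 1, 4}; ∂J/∂v = 6v(v + 3) = 0 at v ∈ {-3, 0}.
The Hessian is diagonal: diag(J_uu, J_vv). Second derivatives: J_uu(0)=96, J_uu(1)=-72, J_uu(4)=288; J_vv(-3)=-18, J_vv(0)=18.
Local maxima occur where both diagonal entries negative: (1, -3). Count: 1.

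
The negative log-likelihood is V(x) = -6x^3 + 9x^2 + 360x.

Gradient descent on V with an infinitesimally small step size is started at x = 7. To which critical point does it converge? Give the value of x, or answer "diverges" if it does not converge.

V'(x) = -18(x - 5)(x + 4), so V'(7) = -396.
Gradient descent moves in the -V' direction, i.e. x is increasing.
There is no critical point above x=7, and V' keeps the same sign, so the iterate runs off to +∞.

diverges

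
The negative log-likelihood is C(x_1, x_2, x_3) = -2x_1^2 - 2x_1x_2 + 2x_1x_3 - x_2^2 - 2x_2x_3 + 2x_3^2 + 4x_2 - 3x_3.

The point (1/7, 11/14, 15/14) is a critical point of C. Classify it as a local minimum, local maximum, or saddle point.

saddle point

The Hessian is constant: H = [[-4, -2, 2], [-2, -2, -2], [2, -2, 4]].
Leading principal minors: Δ₁ = -4, Δ₂ = 4, Δ₃ = 56.
The minors fit neither the all-positive nor the alternating-sign pattern, so H is indefinite: a saddle point.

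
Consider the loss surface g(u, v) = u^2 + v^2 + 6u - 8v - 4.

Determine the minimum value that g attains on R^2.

g(u,v) separates as P(u) + Q(v) − 4, so its minimum is min P + min Q − 4.
P'(u) = 2u + 6 vanishes at u ∈ {-3}; Q'(v) = 2v - 8 vanishes at v ∈ {4}.
Local minima of P (where P''>0): P(-3)=-9. Local minima of Q: Q(4)=-16.
So the global minimum of g is P(-3) + Q(4) − 4 = -9 − 16 − 4 = -29, attained at (-3, 4).

-29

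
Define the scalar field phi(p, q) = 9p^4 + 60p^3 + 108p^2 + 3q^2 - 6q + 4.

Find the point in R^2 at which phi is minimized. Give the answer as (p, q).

(0, 1)

phi(p,q) separates as A(p) + B(q) + 4, so its minimum is min A + min B + 4.
A'(p) = 36p(p + 2)(p + 3) vanishes at p ∈ {-3, -2, 0}; B'(q) = 6q - 6 vanishes at q ∈ {1}.
Local minima of A (where A''>0): A(-3)=81, A(0)=0. Local minima of B: B(1)=-3.
So the global minimum of phi is A(0) + B(1) + 4 = 0 − 3 + 4 = 1, attained at (0, 1).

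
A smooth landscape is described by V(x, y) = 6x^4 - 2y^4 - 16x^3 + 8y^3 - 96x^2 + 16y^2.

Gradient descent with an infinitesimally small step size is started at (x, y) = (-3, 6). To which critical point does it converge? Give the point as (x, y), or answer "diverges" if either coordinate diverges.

V is separable, so gradient descent decouples: x follows -∂V/∂x, y follows -∂V/∂y.
∂V/∂x = 24x(x - 4)(x + 2); at x=-3 this is -504, so x increases.
∂V/∂y = -8y(y - 4)(y + 1); at y=6 this is -672, so y increases.
The y-coordinate has no critical point in that direction and runs off to infinity.

diverges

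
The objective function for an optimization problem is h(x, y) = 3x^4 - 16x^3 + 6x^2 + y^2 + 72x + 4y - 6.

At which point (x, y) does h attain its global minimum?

h(x,y) separates as P(x) + Q(y) − 6, so its minimum is min P + min Q − 6.
P'(x) = 12(x - 3)(x - 2)(x + 1) vanishes at x ∈ {-1, 2, 3}; Q'(y) = 2y + 4 vanishes at y ∈ {-2}.
Local minima of P (where P''>0): P(-1)=-47, P(3)=81. Local minima of Q: Q(-2)=-4.
So the global minimum of h is P(-1) + Q(-2) − 6 = -47 − 4 − 6 = -57, attained at (-1, -2).

(-1, -2)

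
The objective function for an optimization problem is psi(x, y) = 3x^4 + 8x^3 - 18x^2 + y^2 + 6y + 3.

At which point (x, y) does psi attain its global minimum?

(-3, -3)

psi(x,y) separates as P(x) + Q(y) + 3, so its minimum is min P + min Q + 3.
P'(x) = 12x(x - 1)(x + 3) vanishes at x ∈ {-3, 0, 1}; Q'(y) = 2y + 6 vanishes at y ∈ {-3}.
Local minima of P (where P''>0): P(-3)=-135, P(1)=-7. Local minima of Q: Q(-3)=-9.
So the global minimum of psi is P(-3) + Q(-3) + 3 = -135 − 9 + 3 = -141, attained at (-3, -3).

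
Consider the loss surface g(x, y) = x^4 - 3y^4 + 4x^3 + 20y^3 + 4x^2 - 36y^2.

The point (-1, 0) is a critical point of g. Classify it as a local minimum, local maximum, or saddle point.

The mixed partial ∂²g/∂x∂y is 0, so the Hessian at any point is diag(g_xx, g_yy) = diag(4(3x^2 + 6x + 2), 12(-3y^2 + 10y - 6)).
At (-1, 0): H = diag(-4, -72).
Both eigenvalues are negative, so H is negative definite: a local maximum.

local maximum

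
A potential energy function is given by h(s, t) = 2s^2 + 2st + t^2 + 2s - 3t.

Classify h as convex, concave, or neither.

convex

h is quadratic, so its Hessian is the constant matrix H = [[4, 2], [2, 2]].
det(H) = 4, tr(H) = 6.
det(H) > 0 and tr(H) > 0, so H is positive definite everywhere: convex.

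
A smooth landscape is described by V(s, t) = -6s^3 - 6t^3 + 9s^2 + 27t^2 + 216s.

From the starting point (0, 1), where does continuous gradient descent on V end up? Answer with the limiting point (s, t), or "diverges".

(-3, 0)

V is separable, so gradient descent decouples: s follows -∂V/∂s, t follows -∂V/∂t.
∂V/∂s = -18(s - 4)(s + 3); at s=0 this is 216, so s decreases.
∂V/∂t = -18t(t - 3); at t=1 this is 36, so t decreases.
s converges to its nearest critical value -3 (a local min of the s-part); t converges to 0. The iterate converges to (-3, 0).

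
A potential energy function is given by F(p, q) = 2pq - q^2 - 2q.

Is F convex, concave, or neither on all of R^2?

F is quadratic, so its Hessian is the constant matrix H = [[0, 2], [2, -2]].
det(H) = -4, tr(H) = -2.
det(H) < 0, so H is indefinite: neither convex nor concave.

neither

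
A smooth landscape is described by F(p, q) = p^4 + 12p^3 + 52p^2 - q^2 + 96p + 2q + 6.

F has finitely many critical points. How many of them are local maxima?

F separates as a function of p plus a function of q, so ∇F=0 decouples.
∂F/∂p = 4(p + 2)(p + 3)(p + 4) = 0 at p ∈ {-4, -3, -2}; ∂F/∂q = -2(q - 1) = 0 at q ∈ {1}.
The Hessian is diagonal: diag(F_pp, F_qq). Second derivatives: F_pp(-4)=8, F_pp(-3)=-4, F_pp(-2)=8; F_qq(1)=-2.
Local maxima occur where both diagonal entries negative: (-3, 1). Count: 1.

1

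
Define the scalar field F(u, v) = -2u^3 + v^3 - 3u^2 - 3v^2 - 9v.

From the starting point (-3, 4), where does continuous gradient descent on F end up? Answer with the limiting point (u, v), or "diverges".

F is separable, so gradient descent decouples: u follows -∂F/∂u, v follows -∂F/∂v.
∂F/∂u = -6u(u + 1); at u=-3 this is -36, so u increases.
∂F/∂v = 3(v - 3)(v + 1); at v=4 this is 15, so v decreases.
u converges to its nearest critical value -1 (a local min of the u-part); v converges to 3. The iterate converges to (-1, 3).

(-1, 3)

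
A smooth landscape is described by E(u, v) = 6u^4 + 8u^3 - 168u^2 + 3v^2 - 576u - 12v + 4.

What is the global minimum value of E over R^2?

-2952

E(u,v) separates as P(u) + Q(v) + 4, so its minimum is min P + min Q + 4.
P'(u) = 24(u - 4)(u + 2)(u + 3) vanishes at u ∈ {-3, -2, 4}; Q'(v) = 6v - 12 vanishes at v ∈ {2}.
Local minima of P (where P''>0): P(-3)=486, P(4)=-2944. Local minima of Q: Q(2)=-12.
So the global minimum of E is P(4) + Q(2) + 4 = -2944 − 12 + 4 = -2952, attained at (4, 2).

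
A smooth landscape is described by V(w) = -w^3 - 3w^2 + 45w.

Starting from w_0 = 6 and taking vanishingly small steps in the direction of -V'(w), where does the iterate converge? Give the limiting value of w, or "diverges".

V'(w) = -3(w - 3)(w + 5), so V'(6) = -99.
Gradient descent moves in the -V' direction, i.e. w is increasing.
There is no critical point above w=6, and V' keeps the same sign, so the iterate runs off to +∞.

diverges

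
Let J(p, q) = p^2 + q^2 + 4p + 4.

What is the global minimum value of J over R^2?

0

J(p,q) separates as A(p) + B(q) + 4, so its minimum is min A + min B + 4.
A'(p) = 2p + 4 vanishes at p ∈ {-2}; B'(q) = 2q vanishes at q ∈ {0}.
Local minima of A (where A''>0): A(-2)=-4. Local minima of B: B(0)=0.
So the global minimum of J is A(-2) + B(0) + 4 = -4 + 0 + 4 = 0, attained at (-2, 0).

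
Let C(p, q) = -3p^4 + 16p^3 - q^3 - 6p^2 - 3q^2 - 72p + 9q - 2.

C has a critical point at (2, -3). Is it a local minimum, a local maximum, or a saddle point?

The mixed partial ∂²C/∂p∂q is 0, so the Hessian at any point is diag(C_pp, C_qq) = diag(12(-3p^2 + 8p - 1), -6(q + 1)).
At (2, -3): H = diag(36, 12).
Both eigenvalues are positive, so H is positive definite: a local minimum.

local minimum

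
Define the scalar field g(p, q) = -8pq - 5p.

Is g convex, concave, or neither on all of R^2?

g is quadratic, so its Hessian is the constant matrix H = [[0, -8], [-8, 0]].
det(H) = -64, tr(H) = 0.
det(H) < 0, so H is indefinite: neither convex nor concave.

neither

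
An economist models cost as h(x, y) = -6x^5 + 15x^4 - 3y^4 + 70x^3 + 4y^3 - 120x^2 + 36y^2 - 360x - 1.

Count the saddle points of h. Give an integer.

6

h separates as a function of x plus a function of y, so ∇h=0 decouples.
∂h/∂x = -30(x - 3)(x - 2)(x + 1)(x + 2) = 0 at x ∈ {-2, -1, 2, 3}; ∂h/∂y = -12y(y - 3)(y + 2) = 0 at y ∈ {-2, 0, 3}.
The Hessian is diagonal: diag(h_xx, h_yy). Second derivatives: h_xx(-2)=600, h_xx(-1)=-360, h_xx(2)=360, h_xx(3)=-600; h_yy(-2)=-120, h_yy(0)=72, h_yy(3)=-180.
Saddle points occur where the two diagonal entries have opposite signs: (-2, -2), (-2, 3), (-1, 0), (2, -2), (2, 3), (3, 0). Count: 6.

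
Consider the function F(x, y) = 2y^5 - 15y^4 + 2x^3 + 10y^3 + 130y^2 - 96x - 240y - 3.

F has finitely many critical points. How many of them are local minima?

F separates as a function of x plus a function of y, so ∇F=0 decouples.
∂F/∂x = 6(x - 4)(x + 4) = 0 at x ∈ {-4, 4}; ∂F/∂y = 10(y - 4)(y - 3)(y - 1)(y + 2) = 0 at y ∈ {-2, 1, 3, 4}.
The Hessian is diagonal: diag(F_xx, F_yy). Second derivatives: F_xx(-4)=-48, F_xx(4)=48; F_yy(-2)=-900, F_yy(1)=180, F_yy(3)=-100, F_yy(4)=180.
Local minima occur where both diagonal entries positive: (4, 1), (4, 4). Count: 2.

2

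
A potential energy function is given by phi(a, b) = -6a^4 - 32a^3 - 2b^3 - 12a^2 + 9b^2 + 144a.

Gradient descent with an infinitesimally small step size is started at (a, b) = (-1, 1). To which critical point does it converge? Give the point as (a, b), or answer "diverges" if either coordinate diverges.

phi is separable, so gradient descent decouples: a follows -∂phi/∂a, b follows -∂phi/∂b.
∂phi/∂a = -24(a - 1)(a + 2)(a + 3); at a=-1 this is 96, so a decreases.
∂phi/∂b = -6b(b - 3); at b=1 this is 12, so b decreases.
a converges to its nearest critical value -2 (a local min of the a-part); b converges to 0. The iterate converges to (-2, 0).

(-2, 0)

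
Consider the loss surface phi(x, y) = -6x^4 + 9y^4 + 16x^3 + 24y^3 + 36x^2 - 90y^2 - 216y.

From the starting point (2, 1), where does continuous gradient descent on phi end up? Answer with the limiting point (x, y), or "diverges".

(0, 2)

phi is separable, so gradient descent decouples: x follows -∂phi/∂x, y follows -∂phi/∂y.
∂phi/∂x = -24x(x - 3)(x + 1); at x=2 this is 144, so x decreases.
∂phi/∂y = 36(y - 2)(y + 1)(y + 3); at y=1 this is -288, so y increases.
x converges to its nearest critical value 0 (a local min of the x-part); y converges to 2. The iterate converges to (0, 2).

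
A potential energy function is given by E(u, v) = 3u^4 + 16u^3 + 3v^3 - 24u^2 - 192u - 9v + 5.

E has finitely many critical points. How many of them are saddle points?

E separates as a function of u plus a function of v, so ∇E=0 decouples.
∂E/∂u = 12(u - 2)(u + 2)(u + 4) = 0 at u ∈ {-4, -2, 2}; ∂E/∂v = 9(v - 1)(v + 1) = 0 at v ∈ {-1, 1}.
The Hessian is diagonal: diag(E_uu, E_vv). Second derivatives: E_uu(-4)=144, E_uu(-2)=-96, E_uu(2)=288; E_vv(-1)=-18, E_vv(1)=18.
Saddle points occur where the two diagonal entries have opposite signs: (-4, -1), (-2, 1), (2, -1). Count: 3.

3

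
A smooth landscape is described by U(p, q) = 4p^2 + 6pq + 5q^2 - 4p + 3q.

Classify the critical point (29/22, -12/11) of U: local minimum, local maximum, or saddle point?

local minimum

The Hessian of U is constant: H = [[8, 6], [6, 10]].
det(H) = 8·10 − 6² = 44.
det(H) > 0 and tr(H) = 18 > 0, so H is positive definite and the point is a local minimum.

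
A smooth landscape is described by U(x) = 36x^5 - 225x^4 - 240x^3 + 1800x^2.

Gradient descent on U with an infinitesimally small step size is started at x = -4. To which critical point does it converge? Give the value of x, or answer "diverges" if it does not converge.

U'(x) = 180x(x - 5)(x - 2)(x + 2), so U'(-4) = 77760.
Gradient descent moves in the -U' direction, i.e. x is decreasing.
There is no critical point below x=-4, and U' keeps the same sign, so the iterate runs off to −∞.

diverges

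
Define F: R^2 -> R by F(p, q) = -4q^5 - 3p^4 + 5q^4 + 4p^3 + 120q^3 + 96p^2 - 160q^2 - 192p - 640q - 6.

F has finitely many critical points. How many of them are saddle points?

6

F separates as a function of p plus a function of q, so ∇F=0 decouples.
∂F/∂p = -12(p - 4)(p - 1)(p + 4) = 0 at p ∈ {-4, 1, 4}; ∂F/∂q = -20(q - 4)(q - 2)(q + 1)(q + 4) = 0 at q ∈ {-4, -1, 2, 4}.
The Hessian is diagonal: diag(F_pp, F_qq). Second derivatives: F_pp(-4)=-480, F_pp(1)=180, F_pp(4)=-288; F_qq(-4)=2880, F_qq(-1)=-900, F_qq(2)=720, F_qq(4)=-1600.
Saddle points occur where the two diagonal entries have opposite signs: (-4, -4), (-4, 2), (1, -1), (1, 4), (4, -4), (4, 2). Count: 6.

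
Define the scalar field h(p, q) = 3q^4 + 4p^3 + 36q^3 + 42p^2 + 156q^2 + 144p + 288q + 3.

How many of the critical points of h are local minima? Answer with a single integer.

h separates as a function of p plus a function of q, so ∇h=0 decouples.
∂h/∂p = 12(p + 3)(p + 4) = 0 at p ∈ {-4, -3}; ∂h/∂q = 12(q + 2)(q + 3)(q + 4) = 0 at q ∈ {-4, -3, -2}.
The Hessian is diagonal: diag(h_pp, h_qq). Second derivatives: h_pp(-4)=-12, h_pp(-3)=12; h_qq(-4)=24, h_qq(-3)=-12, h_qq(-2)=24.
Local minima occur where both diagonal entries positive: (-3, -4), (-3, -2). Count: 2.

2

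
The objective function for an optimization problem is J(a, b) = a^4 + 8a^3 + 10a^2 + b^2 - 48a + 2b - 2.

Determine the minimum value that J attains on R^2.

J(a,b) separates as P(a) + Q(b) − 2, so its minimum is min P + min Q − 2.
P'(a) = 4(a - 1)(a + 3)(a + 4) vanishes at a ∈ {-4, -3, 1}; Q'(b) = 2b + 2 vanishes at b ∈ {-1}.
Local minima of P (where P''>0): P(-4)=96, P(1)=-29. Local minima of Q: Q(-1)=-1.
So the global minimum of J is P(1) + Q(-1) − 2 = -29 − 1 − 2 = -32, attained at (1, -1).

-32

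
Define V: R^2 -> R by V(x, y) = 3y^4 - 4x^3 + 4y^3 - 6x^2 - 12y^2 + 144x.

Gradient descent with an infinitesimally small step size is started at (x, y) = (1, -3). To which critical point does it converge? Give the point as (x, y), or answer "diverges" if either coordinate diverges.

V is separable, so gradient descent decouples: x follows -∂V/∂x, y follows -∂V/∂y.
∂V/∂x = -12(x - 3)(x + 4); at x=1 this is 120, so x decreases.
∂V/∂y = 12y(y - 1)(y + 2); at y=-3 this is -144, so y increases.
x converges to its nearest critical value -4 (a local min of the x-part); y converges to -2. The iterate converges to (-4, -2).

(-4, -2)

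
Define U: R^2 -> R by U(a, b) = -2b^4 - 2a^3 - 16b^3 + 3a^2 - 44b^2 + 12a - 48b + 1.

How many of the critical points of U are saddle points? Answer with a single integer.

3

U separates as a function of a plus a function of b, so ∇U=0 decouples.
∂U/∂a = -6(a - 2)(a + 1) = 0 at a ∈ {-1, 2}; ∂U/∂b = -8(b + 1)(b + 2)(b + 3) = 0 at b ∈ {-3, -2, -1}.
The Hessian is diagonal: diag(U_aa, U_bb). Second derivatives: U_aa(-1)=18, U_aa(2)=-18; U_bb(-3)=-16, U_bb(-2)=8, U_bb(-1)=-16.
Saddle points occur where the two diagonal entries have opposite signs: (-1, -3), (-1, -1), (2, -2). Count: 3.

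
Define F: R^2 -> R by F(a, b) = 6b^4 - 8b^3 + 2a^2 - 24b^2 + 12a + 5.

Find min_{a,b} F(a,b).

-77

F(a,b) separates as P(a) + Q(b) + 5, so its minimum is min P + min Q + 5.
P'(a) = 4a + 12 vanishes at a ∈ {-3}; Q'(b) = 24b(b - 2)(b + 1) vanishes at b ∈ {-1, 0, 2}.
Local minima of P (where P''>0): P(-3)=-18. Local minima of Q: Q(-1)=-10, Q(2)=-64.
So the global minimum of F is P(-3) + Q(2) + 5 = -18 − 64 + 5 = -77, attained at (-3, 2).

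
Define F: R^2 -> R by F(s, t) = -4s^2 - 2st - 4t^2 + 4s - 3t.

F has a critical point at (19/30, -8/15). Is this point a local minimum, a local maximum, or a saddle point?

local maximum

The Hessian of F is constant: H = [[-8, -2], [-2, -8]].
det(H) = (-8)·(-8) − (-2)² = 60.
det(H) > 0 and tr(H) = -16 < 0, so H is negative definite and the point is a local maximum.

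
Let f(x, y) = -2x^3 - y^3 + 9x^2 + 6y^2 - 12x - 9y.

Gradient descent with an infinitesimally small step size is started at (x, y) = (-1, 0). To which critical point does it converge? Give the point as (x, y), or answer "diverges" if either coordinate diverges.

f is separable, so gradient descent decouples: x follows -∂f/∂x, y follows -∂f/∂y.
∂f/∂x = -6(x - 2)(x - 1); at x=-1 this is -36, so x increases.
∂f/∂y = -3(y - 3)(y - 1); at y=0 this is -9, so y increases.
x converges to its nearest critical value 1 (a local min of the x-part); y converges to 1. The iterate converges to (1, 1).

(1, 1)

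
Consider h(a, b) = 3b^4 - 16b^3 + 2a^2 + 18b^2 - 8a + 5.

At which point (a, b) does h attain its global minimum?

(2, 3)

h(a,b) separates as P(a) + Q(b) + 5, so its minimum is min P + min Q + 5.
P'(a) = 4a - 8 vanishes at a ∈ {2}; Q'(b) = 12b(b - 3)(b - 1) vanishes at b ∈ {0, 1, 3}.
Local minima of P (where P''>0): P(2)=-8. Local minima of Q: Q(0)=0, Q(3)=-27.
So the global minimum of h is P(2) + Q(3) + 5 = -8 − 27 + 5 = -30, attained at (2, 3).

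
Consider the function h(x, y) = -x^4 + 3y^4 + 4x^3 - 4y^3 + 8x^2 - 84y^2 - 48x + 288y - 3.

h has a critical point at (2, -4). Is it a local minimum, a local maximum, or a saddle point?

local minimum

The mixed partial ∂²h/∂x∂y is 0, so the Hessian at any point is diag(h_xx, h_yy) = diag(4(-3x^2 + 6x + 4), 12(3y^2 - 2y - 14)).
At (2, -4): H = diag(16, 504).
Both eigenvalues are positive, so H is positive definite: a local minimum.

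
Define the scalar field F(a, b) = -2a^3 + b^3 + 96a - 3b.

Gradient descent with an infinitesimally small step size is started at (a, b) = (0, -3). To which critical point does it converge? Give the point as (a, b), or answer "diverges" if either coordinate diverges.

F is separable, so gradient descent decouples: a follows -∂F/∂a, b follows -∂F/∂b.
∂F/∂a = -6(a - 4)(a + 4); at a=0 this is 96, so a decreases.
∂F/∂b = 3(b - 1)(b + 1); at b=-3 this is 24, so b decreases.
The b-coordinate has no critical point in that direction and runs off to infinity.

diverges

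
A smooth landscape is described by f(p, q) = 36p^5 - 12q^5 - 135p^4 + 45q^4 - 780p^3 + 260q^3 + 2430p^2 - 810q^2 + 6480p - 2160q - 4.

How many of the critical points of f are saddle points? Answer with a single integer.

f separates as a function of p plus a function of q, so ∇f=0 decouples.
∂f/∂p = 180(p - 4)(p - 3)(p + 1)(p + 3) = 0 at p ∈ {-3, -1, 3, 4}; ∂f/∂q = -60(q - 4)(q - 3)(q + 1)(q + 3) = 0 at q ∈ {-3, -1, 3, 4}.
The Hessian is diagonal: diag(f_pp, f_qq). Second derivatives: f_pp(-3)=-15120, f_pp(-1)=7200, f_pp(3)=-4320, f_pp(4)=6300; f_qq(-3)=5040, f_qq(-1)=-2400, f_qq(3)=1440, f_qq(4)=-2100.
Saddle points occur where the two diagonal entries have opposite signs: (-3, -3), (-3, 3), (-1, -1), (-1, 4), (3, -3), (3, 3), (4, -1), (4, 4). Count: 8.

8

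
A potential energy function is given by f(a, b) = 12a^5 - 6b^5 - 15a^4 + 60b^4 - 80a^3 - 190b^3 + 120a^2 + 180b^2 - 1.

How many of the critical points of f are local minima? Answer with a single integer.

f separates as a function of a plus a function of b, so ∇f=0 decouples.
∂f/∂a = 60a(a - 2)(a - 1)(a + 2) = 0 at a ∈ {-2, 0, 1, 2}; ∂f/∂b = -30b(b - 4)(b - 3)(b - 1) = 0 at b ∈ {0, 1, 3, 4}.
The Hessian is diagonal: diag(f_aa, f_bb). Second derivatives: f_aa(-2)=-1440, f_aa(0)=240, f_aa(1)=-180, f_aa(2)=480; f_bb(0)=360, f_bb(1)=-180, f_bb(3)=180, f_bb(4)=-360.
Local minima occur where both diagonal entries positive: (0, 0), (0, 3), (2, 0), (2, 3). Count: 4.

4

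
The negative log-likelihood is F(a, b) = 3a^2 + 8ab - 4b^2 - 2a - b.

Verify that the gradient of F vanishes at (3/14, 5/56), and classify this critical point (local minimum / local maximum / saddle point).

∇F = (6a + 8b - 2, 8a - 8b - 1); substituting (3/14, 5/56) gives ∇F = (0, 0), so (3/14, 5/56) is indeed a critical point.
The Hessian of F is constant: H = [[6, 8], [8, -8]].
det(H) = 6·(-8) − 8² = -112.
Since det(H) < 0, H is indefinite and the critical point is a saddle point.

saddle point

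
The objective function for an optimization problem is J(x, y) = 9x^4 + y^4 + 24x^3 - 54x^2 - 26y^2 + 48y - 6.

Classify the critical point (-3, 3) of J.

local minimum

The mixed partial ∂²J/∂x∂y is 0, so the Hessian at any point is diag(J_xx, J_yy) = diag(36(3x^2 + 4x - 3), 4(3y^2 - 13)).
At (-3, 3): H = diag(432, 56).
Both eigenvalues are positive, so H is positive definite: a local minimum.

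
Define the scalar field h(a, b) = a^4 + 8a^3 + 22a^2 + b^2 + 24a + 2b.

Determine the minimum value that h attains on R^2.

h(a,b) separates as P(a) + Q(b), so its minimum is min P + min Q.
P'(a) = 4(a + 1)(a + 2)(a + 3) vanishes at a ∈ {-3, -2, -1}; Q'(b) = 2b + 2 vanishes at b ∈ {-1}.
Local minima of P (where P''>0): P(-3)=-9, P(-1)=-9. Local minima of Q: Q(-1)=-1.
So the global minimum of h is P(-3) + Q(-1) = -9 − 1 = -10, attained at (-3, -1).

-10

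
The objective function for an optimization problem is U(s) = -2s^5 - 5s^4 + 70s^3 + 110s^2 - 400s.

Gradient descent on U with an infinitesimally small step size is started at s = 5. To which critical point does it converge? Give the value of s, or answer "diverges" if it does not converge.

diverges

U'(s) = -10(s - 4)(s - 1)(s + 2)(s + 5), so U'(5) = -2800.
Gradient descent moves in the -U' direction, i.e. s is increasing.
There is no critical point above s=5, and U' keeps the same sign, so the iterate runs off to +∞.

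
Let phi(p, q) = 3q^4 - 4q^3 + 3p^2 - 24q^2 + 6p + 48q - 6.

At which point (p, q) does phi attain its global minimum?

(-1, -2)

phi(p,q) separates as A(p) + B(q) − 6, so its minimum is min A + min B − 6.
A'(p) = 6p + 6 vanishes at p ∈ {-1}; B'(q) = 12(q - 2)(q - 1)(q + 2) vanishes at q ∈ {-2, 1, 2}.
Local minima of A (where A''>0): A(-1)=-3. Local minima of B: B(-2)=-112, B(2)=16.
So the global minimum of phi is A(-1) + B(-2) − 6 = -3 − 112 − 6 = -121, attained at (-1, -2).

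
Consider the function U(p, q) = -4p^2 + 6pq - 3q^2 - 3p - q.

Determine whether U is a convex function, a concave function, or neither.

U is quadratic, so its Hessian is the constant matrix H = [[-8, 6], [6, -6]].
det(H) = 12, tr(H) = -14.
det(H) > 0 and tr(H) < 0, so H is negative definite everywhere: concave.

concave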